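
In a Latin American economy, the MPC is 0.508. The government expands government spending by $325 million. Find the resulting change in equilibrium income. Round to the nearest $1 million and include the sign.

Expenditure multiplier = 1/(1 − MPC) = 1/(1 − 0.508) = 1/0.492 ≈ 2.033.
ΔY = k × ΔG = (+$325 million) / 0.492 ≈ +$661 million.

+$661 million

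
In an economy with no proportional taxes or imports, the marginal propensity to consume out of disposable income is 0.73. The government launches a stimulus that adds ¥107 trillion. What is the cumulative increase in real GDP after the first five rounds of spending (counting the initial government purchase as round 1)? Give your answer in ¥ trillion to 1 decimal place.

¥314.1 trillion

Round 1 adds ΔG = ¥107 trillion; each later round is MPC = 0.73 times the previous.
After 5 rounds: 107 + 78.11 + 57.0203 + 41.624819 + 30.38611787 = ΔG·(1 − c^5)/(1 − c) = 107 × (1 − 0.2073071593)/0.27 ≈ ¥314.1 trillion.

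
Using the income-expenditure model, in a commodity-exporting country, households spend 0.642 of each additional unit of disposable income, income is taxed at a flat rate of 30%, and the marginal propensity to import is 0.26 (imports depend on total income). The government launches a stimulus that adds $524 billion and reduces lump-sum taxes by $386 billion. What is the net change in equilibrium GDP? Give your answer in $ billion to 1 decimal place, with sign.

Expenditure multiplier = 1/(1 − c(1−t) + m) = 1/(1 − 0.642×0.7 + 0.26) = 1/0.8106 ≈ 1.234.
ΔG contributes k·ΔG = (+$524 billion) / 0.8106 ≈ +$646.4 billion.
ΔT of −$386 billion changes first-round spending by −c·ΔT = +$247.812 billion, contributing k·(−c·ΔT) = (+$247.812 billion) / 0.8106 ≈ +$305.7 billion.
Net ΔY = k(ΔG − c·ΔT) = (+$771.812 billion) / 0.8106 ≈ +$952.1 billion.

+$952.1 billion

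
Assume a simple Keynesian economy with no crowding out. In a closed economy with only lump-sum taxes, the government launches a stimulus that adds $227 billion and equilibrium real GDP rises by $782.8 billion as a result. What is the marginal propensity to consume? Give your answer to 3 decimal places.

Implied spending multiplier k = ΔY/ΔG = 782.8/227 ≈ 3.4485.
Since k = 1/(1 − MPC), MPC = 1 − 1/k = 1 − ΔG/ΔY = 1 − 227/782.8 ≈ 0.710.

0.710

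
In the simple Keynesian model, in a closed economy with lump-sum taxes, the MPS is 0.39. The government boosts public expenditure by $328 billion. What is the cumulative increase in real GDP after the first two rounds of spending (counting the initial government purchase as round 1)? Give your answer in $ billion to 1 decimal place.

MPC = 1 − MPS = 1 − 0.39 = 0.61.
Round 1 adds ΔG = $328 billion; each later round is MPC = 0.61 times the previous.
After 2 rounds: 328 + 200.08 = ΔG·(1 − c^2)/(1 − c) = 328 × (1 − 0.3721)/0.39 ≈ $528.1 billion.

$528.1 billion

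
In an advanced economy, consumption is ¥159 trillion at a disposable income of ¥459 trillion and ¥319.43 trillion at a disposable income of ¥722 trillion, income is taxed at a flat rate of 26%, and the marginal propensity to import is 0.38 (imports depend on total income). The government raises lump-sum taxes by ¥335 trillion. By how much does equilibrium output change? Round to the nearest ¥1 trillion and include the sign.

MPC = ΔC/ΔYd = (319.43 − 159)/(722 − 459) = 160.43/263 = 0.61.
A lump-sum tax change of +¥335 trillion shifts disposable income by −¥335 trillion; first-round consumption changes by −c × ΔT = −0.61 × (+¥335 trillion) = −¥204.35 trillion.
Expenditure multiplier = 1/(1 − c(1−t) + m) = 1/(1 − 0.61×0.74 + 0.38) = 1/0.9286 ≈ 1.077.
The tax multiplier is −c × k ≈ −0.657, so ΔY = k × (−c·ΔT) = (−¥204.35 trillion) / 0.9286 ≈ −¥220 trillion.

−¥220 trillion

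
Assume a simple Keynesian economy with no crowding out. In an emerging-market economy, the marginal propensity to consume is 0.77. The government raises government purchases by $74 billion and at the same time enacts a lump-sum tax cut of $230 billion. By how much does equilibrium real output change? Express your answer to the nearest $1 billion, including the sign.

+$1,092 billion

Expenditure multiplier = 1/(1 − MPC) = 1/(1 − 0.77) = 1/0.23 ≈ 4.348.
ΔG contributes k·ΔG = (+$74 billion) / 0.23 ≈ +$321.7 billion.
ΔT of −$230 billion changes first-round spending by −c·ΔT = +$177.1 billion, contributing k·(−c·ΔT) = (+$177.1 billion) / 0.23 = +$770 billion.
Net ΔY = k(ΔG − c·ΔT) = (+$251.1 billion) / 0.23 ≈ +$1,092 billion.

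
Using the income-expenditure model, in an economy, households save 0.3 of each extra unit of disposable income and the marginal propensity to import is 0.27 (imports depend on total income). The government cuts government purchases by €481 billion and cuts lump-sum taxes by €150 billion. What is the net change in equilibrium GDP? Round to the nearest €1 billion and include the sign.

−€660 billion

MPC = 1 − MPS = 1 − 0.3 = 0.7.
Expenditure multiplier = 1/(1 − c + m) = 1/(1 − 0.7 + 0.27) = 1/0.57 ≈ 1.754.
ΔG contributes k·ΔG = (−€481 billion) / 0.57 ≈ −€843.9 billion.
ΔT of −€150 billion changes first-round spending by −c·ΔT = +€105 billion, contributing k·(−c·ΔT) = (+€105 billion) / 0.57 ≈ +€184.2 billion.
Net ΔY = k(ΔG − c·ΔT) = (−€376 billion) / 0.57 ≈ −€660 billion.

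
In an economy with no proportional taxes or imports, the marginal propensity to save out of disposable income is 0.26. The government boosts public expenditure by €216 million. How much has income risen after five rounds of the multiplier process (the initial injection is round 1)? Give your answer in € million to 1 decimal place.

€646.4 million

MPC = 1 − MPS = 1 − 0.26 = 0.74.
Round 1 adds ΔG = €216 million; each later round is MPC = 0.74 times the previous.
After 5 rounds: 216 + 159.84 + 118.2816 + 87.528384 + 64.77100416 = ΔG·(1 − c^5)/(1 − c) = 216 × (1 − 0.2219006624)/0.26 ≈ €646.4 million.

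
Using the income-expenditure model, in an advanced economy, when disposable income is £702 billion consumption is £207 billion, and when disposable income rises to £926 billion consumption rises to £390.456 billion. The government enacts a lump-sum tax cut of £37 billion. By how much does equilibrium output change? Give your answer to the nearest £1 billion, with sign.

MPC = ΔC/ΔYd = (390.456 − 207)/(926 − 702) = 183.456/224 = 0.819.
A lump-sum tax change of −£37 billion shifts disposable income by +£37 billion; first-round consumption changes by −c × ΔT = −0.819 × (−£37 billion) = +£30.303 billion.
Expenditure multiplier = 1/(1 − MPC) = 1/(1 − 0.819) = 1/0.181 ≈ 5.525.
The tax multiplier is −c × k ≈ −4.525, so ΔY = k × (−c·ΔT) = (+£30.303 billion) / 0.181 ≈ +£167 billion.

+£167 billion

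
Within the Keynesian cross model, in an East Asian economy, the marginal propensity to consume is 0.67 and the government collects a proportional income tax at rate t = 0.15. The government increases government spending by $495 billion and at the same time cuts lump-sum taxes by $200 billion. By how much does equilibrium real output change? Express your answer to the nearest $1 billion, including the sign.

Expenditure multiplier = 1/(1 − c(1−t)) = 1/(1 − 0.67×0.85) = 1/0.4305 ≈ 2.323.
ΔG contributes k·ΔG = (+$495 billion) / 0.4305 ≈ +$1,149.8 billion.
ΔT of −$200 billion changes first-round spending by −c·ΔT = +$134 billion, contributing k·(−c·ΔT) = (+$134 billion) / 0.4305 ≈ +$311.3 billion.
Net ΔY = k(ΔG − c·ΔT) = (+$629 billion) / 0.4305 ≈ +$1,461 billion.

+$1,461 billion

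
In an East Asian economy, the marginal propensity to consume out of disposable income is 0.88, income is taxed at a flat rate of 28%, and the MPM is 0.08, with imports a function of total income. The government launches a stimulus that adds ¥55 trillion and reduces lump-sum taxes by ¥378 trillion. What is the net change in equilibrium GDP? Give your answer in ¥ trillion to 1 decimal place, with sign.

Expenditure multiplier = 1/(1 − c(1−t) + m) = 1/(1 − 0.88×0.72 + 0.08) = 1/0.4464 ≈ 2.24.
ΔG contributes k·ΔG = (+¥55 trillion) / 0.4464 ≈ +¥123.2 trillion.
ΔT of −¥378 trillion changes first-round spending by −c·ΔT = +¥332.64 trillion, contributing k·(−c·ΔT) = (+¥332.64 trillion) / 0.4464 ≈ +¥745.2 trillion.
Net ΔY = k(ΔG − c·ΔT) = (+¥387.64 trillion) / 0.4464 ≈ +¥868.4 trillion.

+¥868.4 trillion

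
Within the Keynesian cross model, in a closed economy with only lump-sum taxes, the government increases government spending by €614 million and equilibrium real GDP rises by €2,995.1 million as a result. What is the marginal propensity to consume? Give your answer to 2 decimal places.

0.79

Implied spending multiplier k = ΔY/ΔG = 2,995.1/614 ≈ 4.878.
Since k = 1/(1 − MPC), MPC = 1 − 1/k = 1 − ΔG/ΔY = 1 − 614/2,995.1 ≈ 0.79.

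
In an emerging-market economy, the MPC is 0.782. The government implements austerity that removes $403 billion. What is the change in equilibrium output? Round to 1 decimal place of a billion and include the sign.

Spending multiplier = 1/(1 − MPC) = 1/(1 − 0.782) = 1/0.218 ≈ 4.587.
ΔY = k × ΔG = (−$403 billion) / 0.218 ≈ −$1,848.6 billion.

−$1,848.6 billion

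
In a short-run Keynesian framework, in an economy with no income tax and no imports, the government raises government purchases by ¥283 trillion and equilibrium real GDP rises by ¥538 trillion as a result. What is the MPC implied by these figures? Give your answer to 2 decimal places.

Implied spending multiplier k = ΔY/ΔG = 538/283 ≈ 1.9011.
Since k = 1/(1 − MPC), MPC = 1 − 1/k = 1 − ΔG/ΔY = 1 − 283/538 ≈ 0.47.

0.47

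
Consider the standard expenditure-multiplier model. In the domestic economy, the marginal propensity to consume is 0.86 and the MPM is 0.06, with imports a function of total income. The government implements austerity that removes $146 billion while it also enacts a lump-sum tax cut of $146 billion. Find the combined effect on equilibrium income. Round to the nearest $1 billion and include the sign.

Expenditure multiplier = 1/(1 − c + m) = 1/(1 − 0.86 + 0.06) = 1/0.2 = 5.
ΔG contributes k·ΔG = (−$146 billion) / 0.2 = −$730 billion.
ΔT of −$146 billion changes first-round spending by −c·ΔT = +$125.56 billion, contributing k·(−c·ΔT) = (+$125.56 billion) / 0.2 = +$627.8 billion.
Net ΔY = k(ΔG − c·ΔT) = (−$20.44 billion) / 0.2 ≈ −$102 billion.

−$102 billion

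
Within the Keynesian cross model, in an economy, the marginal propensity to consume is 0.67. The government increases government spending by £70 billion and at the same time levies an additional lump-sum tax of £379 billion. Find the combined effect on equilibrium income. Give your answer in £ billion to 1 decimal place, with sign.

Expenditure multiplier = 1/(1 − MPC) = 1/(1 − 0.67) = 1/0.33 ≈ 3.03.
ΔG contributes k·ΔG = (+£70 billion) / 0.33 ≈ +£212.1 billion.
ΔT of +£379 billion changes first-round spending by −c·ΔT = −£253.93 billion, contributing k·(−c·ΔT) = (−£253.93 billion) / 0.33 ≈ −£769.5 billion.
Net ΔY = k(ΔG − c·ΔT) = (−£183.93 billion) / 0.33 ≈ −£557.4 billion.

−£557.4 billion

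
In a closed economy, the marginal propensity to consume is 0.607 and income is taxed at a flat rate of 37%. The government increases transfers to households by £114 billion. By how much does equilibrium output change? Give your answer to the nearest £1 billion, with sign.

The transfer change shifts disposable income by +£114 billion, so first-round consumption changes by c·ΔTR = 0.607 × (+£114 billion) = +£69.198 billion.
Expenditure multiplier = 1/(1 − c(1−t)) = 1/(1 − 0.607×0.63) = 1/0.61759 ≈ 1.619.
The transfer multiplier is c × k ≈ 0.983, so ΔY = k × (c·ΔTR) = (+£69.198 billion) / 0.61759 ≈ +£112 billion.

+£112 billion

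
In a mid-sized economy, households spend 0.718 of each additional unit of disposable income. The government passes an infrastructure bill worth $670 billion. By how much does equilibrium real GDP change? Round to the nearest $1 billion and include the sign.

+$2,376 billion

Government-spending multiplier = 1/(1 − MPC) = 1/(1 − 0.718) = 1/0.282 ≈ 3.546.
ΔY = k × ΔG = (+$670 billion) / 0.282 ≈ +$2,376 billion.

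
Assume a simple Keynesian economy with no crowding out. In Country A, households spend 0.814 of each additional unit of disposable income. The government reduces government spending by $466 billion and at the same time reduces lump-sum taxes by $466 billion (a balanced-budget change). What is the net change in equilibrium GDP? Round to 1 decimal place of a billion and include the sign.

−$466.0 billion

Expenditure multiplier = 1/(1 − MPC) = 1/(1 − 0.814) = 1/0.186 ≈ 5.376.
ΔG contributes k·ΔG = (−$466 billion) / 0.186 ≈ −$2,505.4 billion.
ΔT of −$466 billion changes first-round spending by −c·ΔT = +$379.324 billion, contributing k·(−c·ΔT) = (+$379.324 billion) / 0.186 ≈ +$2,039.4 billion.
With ΔG = ΔT and no other leakages, the balanced-budget multiplier is 1, so ΔY = ΔG = −$466 billion.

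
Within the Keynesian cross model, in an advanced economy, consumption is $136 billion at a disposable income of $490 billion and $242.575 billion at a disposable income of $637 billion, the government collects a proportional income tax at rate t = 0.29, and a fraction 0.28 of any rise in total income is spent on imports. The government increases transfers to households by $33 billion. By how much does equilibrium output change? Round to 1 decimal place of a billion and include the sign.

+$31.3 billion

MPC = ΔC/ΔYd = (242.575 − 136)/(637 − 490) = 106.575/147 = 0.725.
The transfer change shifts disposable income by +$33 billion, so first-round consumption changes by c·ΔTR = 0.725 × (+$33 billion) = +$23.925 billion.
Expenditure multiplier = 1/(1 − c(1−t) + m) = 1/(1 − 0.725×0.71 + 0.28) = 1/0.76525 ≈ 1.307.
The transfer multiplier is c × k ≈ 0.947, so ΔY = k × (c·ΔTR) = (+$23.925 billion) / 0.76525 ≈ +$31.3 billion.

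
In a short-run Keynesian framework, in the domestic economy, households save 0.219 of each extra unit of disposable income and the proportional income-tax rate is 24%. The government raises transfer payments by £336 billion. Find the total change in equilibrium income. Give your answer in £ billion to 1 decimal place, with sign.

+£645.6 billion

MPC = 1 − MPS = 1 − 0.219 = 0.781.
The transfer change shifts disposable income by +£336 billion, so first-round consumption changes by c·ΔTR = 0.781 × (+£336 billion) = +£262.416 billion.
Expenditure multiplier = 1/(1 − c(1−t)) = 1/(1 − 0.781×0.76) = 1/0.40644 ≈ 2.46.
The transfer multiplier is c × k ≈ 1.922, so ΔY = k × (c·ΔTR) = (+£262.416 billion) / 0.40644 ≈ +£645.6 billion.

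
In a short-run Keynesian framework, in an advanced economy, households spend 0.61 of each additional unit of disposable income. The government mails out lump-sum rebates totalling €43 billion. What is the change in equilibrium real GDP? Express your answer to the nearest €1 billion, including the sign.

A lump-sum tax change of −€43 billion shifts disposable income by +€43 billion; first-round consumption changes by −c × ΔT = −0.61 × (−€43 billion) = +€26.23 billion.
Expenditure multiplier = 1/(1 − MPC) = 1/(1 − 0.61) = 1/0.39 ≈ 2.564.
The tax multiplier is −c × k ≈ −1.564, so ΔY = k × (−c·ΔT) = (+€26.23 billion) / 0.39 ≈ +€67 billion.

+€67 billion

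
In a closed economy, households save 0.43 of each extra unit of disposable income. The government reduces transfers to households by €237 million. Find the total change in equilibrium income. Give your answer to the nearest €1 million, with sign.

MPC = 1 − MPS = 1 − 0.43 = 0.57.
The transfer change shifts disposable income by −€237 million, so first-round consumption changes by c·ΔTR = 0.57 × (−€237 million) = −€135.09 million.
Expenditure multiplier = 1/(1 − MPC) = 1/(1 − 0.57) = 1/0.43 ≈ 2.326.
The transfer multiplier is c × k ≈ 1.326, so ΔY = k × (c·ΔTR) = (−€135.09 million) / 0.43 ≈ −€314 million.

−€314 million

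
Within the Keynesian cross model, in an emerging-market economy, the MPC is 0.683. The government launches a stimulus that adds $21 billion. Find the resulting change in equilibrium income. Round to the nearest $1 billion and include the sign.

Spending multiplier = 1/(1 − MPC) = 1/(1 − 0.683) = 1/0.317 ≈ 3.155.
ΔY = k × ΔG = (+$21 billion) / 0.317 ≈ +$66 billion.

+$66 billion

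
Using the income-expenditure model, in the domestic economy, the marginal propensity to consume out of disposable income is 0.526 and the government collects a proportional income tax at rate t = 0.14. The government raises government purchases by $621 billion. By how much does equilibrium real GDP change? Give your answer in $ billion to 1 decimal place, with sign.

Government-spending multiplier = 1/(1 − c(1−t)) = 1/(1 − 0.526×0.86) = 1/0.54764 ≈ 1.826.
ΔY = k × ΔG = (+$621 billion) / 0.54764 ≈ +$1,134 billion.

+$1,134.0 billion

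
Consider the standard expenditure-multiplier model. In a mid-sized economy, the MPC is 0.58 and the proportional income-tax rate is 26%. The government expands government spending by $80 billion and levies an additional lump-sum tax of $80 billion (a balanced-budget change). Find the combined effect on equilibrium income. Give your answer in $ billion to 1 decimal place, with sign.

Expenditure multiplier = 1/(1 − c(1−t)) = 1/(1 − 0.58×0.74) = 1/0.5708 ≈ 1.752.
ΔG contributes k·ΔG = (+$80 billion) / 0.5708 ≈ +$140.2 billion.
ΔT of +$80 billion changes first-round spending by −c·ΔT = −$46.4 billion, contributing k·(−c·ΔT) = (−$46.4 billion) / 0.5708 ≈ −$81.3 billion.
Net ΔY = k(ΔG − c·ΔT) = (+$33.6 billion) / 0.5708 ≈ +$58.9 billion.

+$58.9 billion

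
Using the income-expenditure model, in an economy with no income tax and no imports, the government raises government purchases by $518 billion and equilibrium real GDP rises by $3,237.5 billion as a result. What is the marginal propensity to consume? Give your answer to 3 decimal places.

Implied spending multiplier k = ΔY/ΔG = 3,237.5/518 = 6.25.
Since k = 1/(1 − MPC), MPC = 1 − 1/k = 1 − ΔG/ΔY = 1 − 518/3,237.5 = 0.840.

0.840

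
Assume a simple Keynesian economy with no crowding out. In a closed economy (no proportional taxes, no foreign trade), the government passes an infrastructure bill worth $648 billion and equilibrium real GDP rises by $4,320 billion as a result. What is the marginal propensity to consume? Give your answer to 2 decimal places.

0.85

Implied spending multiplier k = ΔY/ΔG = 4,320/648 ≈ 6.6667.
Since k = 1/(1 − MPC), MPC = 1 − 1/k = 1 − ΔG/ΔY = 1 − 648/4,320 = 0.85.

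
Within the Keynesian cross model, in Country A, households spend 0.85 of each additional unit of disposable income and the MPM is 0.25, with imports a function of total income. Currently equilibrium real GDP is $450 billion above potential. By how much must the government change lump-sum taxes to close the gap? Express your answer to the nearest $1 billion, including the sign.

Spending multiplier = 1/(1 − c + m) = 1/(1 − 0.85 + 0.25) = 1/0.4 = 2.5.
Tax multiplier = −c·k = −0.85/0.4 = −2.125. Need ΔY = −$450 billion, so ΔT = ΔY/(−c·k) = −(−$450 billion) × 0.4 / 0.85 ≈ +$212 billion.
The government should raise lump-sum taxes by $212 billion.

+$212 billion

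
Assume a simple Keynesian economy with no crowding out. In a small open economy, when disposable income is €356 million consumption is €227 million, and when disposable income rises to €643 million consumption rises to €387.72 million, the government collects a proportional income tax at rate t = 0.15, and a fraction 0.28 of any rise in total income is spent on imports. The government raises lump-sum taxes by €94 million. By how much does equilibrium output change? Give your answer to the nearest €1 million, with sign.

MPC = ΔC/ΔYd = (387.72 − 227)/(643 − 356) = 160.72/287 = 0.56.
A lump-sum tax change of +€94 million shifts disposable income by −€94 million; first-round consumption changes by −c × ΔT = −0.56 × (+€94 million) = −€52.64 million.
Expenditure multiplier = 1/(1 − c(1−t) + m) = 1/(1 − 0.56×0.85 + 0.28) = 1/0.804 ≈ 1.244.
The tax multiplier is −c × k ≈ −0.697, so ΔY = k × (−c·ΔT) = (−€52.64 million) / 0.804 ≈ −€65 million.

−€65 million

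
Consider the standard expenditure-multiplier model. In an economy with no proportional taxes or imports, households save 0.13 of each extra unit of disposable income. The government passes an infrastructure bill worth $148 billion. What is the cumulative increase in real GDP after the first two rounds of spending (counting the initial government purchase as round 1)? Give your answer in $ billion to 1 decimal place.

MPC = 1 − MPS = 1 − 0.13 = 0.87.
Round 1 adds ΔG = $148 billion; each later round is MPC = 0.87 times the previous.
After 2 rounds: 148 + 128.76 = ΔG·(1 − c^2)/(1 − c) = 148 × (1 − 0.7569)/0.13 ≈ $276.8 billion.

$276.8 billion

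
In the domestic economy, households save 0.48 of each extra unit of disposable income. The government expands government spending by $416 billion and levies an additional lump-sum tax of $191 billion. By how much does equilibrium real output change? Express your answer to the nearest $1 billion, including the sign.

MPC = 1 − MPS = 1 − 0.48 = 0.52.
Expenditure multiplier = 1/(1 − MPC) = 1/(1 − 0.52) = 1/0.48 ≈ 2.083.
ΔG contributes k·ΔG = (+$416 billion) / 0.48 ≈ +$866.7 billion.
ΔT of +$191 billion changes first-round spending by −c·ΔT = −$99.32 billion, contributing k·(−c·ΔT) = (−$99.32 billion) / 0.48 ≈ −$206.9 billion.
Net ΔY = k(ΔG − c·ΔT) = (+$316.68 billion) / 0.48 ≈ +$660 billion.

+$660 billion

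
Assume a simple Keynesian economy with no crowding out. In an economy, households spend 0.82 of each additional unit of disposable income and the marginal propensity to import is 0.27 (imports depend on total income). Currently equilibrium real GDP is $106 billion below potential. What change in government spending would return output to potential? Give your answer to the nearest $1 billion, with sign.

+$48 billion

Spending multiplier = 1/(1 − c + m) = 1/(1 − 0.82 + 0.27) = 1/0.45 ≈ 2.222.
Need ΔY = +$106 billion, so ΔG = ΔY/k = (+$106 billion) × 0.45 ≈ +$48 billion.
The government should increase government spending by $48 billion.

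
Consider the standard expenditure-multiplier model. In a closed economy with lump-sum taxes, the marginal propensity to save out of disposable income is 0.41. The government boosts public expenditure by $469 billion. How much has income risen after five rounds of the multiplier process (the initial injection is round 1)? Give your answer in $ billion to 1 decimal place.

MPC = 1 − MPS = 1 − 0.41 = 0.59.
Round 1 adds ΔG = $469 billion; each later round is MPC = 0.59 times the previous.
After 5 rounds: 469 + 276.71 + 163.2589 + 96.322751 + 56.83042309 = ΔG·(1 − c^5)/(1 − c) = 469 × (1 − 0.0714924299)/0.41 ≈ $1,062.1 billion.

$1,062.1 billion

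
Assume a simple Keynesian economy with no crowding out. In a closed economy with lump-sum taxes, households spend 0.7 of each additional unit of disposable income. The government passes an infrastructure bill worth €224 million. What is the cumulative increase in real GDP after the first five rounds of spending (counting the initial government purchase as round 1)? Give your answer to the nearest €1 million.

€621 million

Round 1 adds ΔG = €224 million; each later round is MPC = 0.7 times the previous.
After 5 rounds: 224 + 156.8 + 109.76 + 76.832 + 53.7824 = ΔG·(1 − c^5)/(1 − c) = 224 × (1 − 0.16807)/0.3 ≈ €621 million.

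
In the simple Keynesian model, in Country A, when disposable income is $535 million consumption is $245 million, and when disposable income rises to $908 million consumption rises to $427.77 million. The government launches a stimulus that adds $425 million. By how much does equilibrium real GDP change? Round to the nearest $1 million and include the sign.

MPC = ΔC/ΔYd = (427.77 − 245)/(908 − 535) = 182.77/373 = 0.49.
Expenditure multiplier = 1/(1 − MPC) = 1/(1 − 0.49) = 1/0.51 ≈ 1.961.
ΔY = k × ΔG = (+$425 million) / 0.51 ≈ +$833 million.

+$833 million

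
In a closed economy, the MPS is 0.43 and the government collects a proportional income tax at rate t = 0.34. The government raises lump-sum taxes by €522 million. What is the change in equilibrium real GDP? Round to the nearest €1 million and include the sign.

−€477 million

MPC = 1 − MPS = 1 − 0.43 = 0.57.
A lump-sum tax change of +€522 million shifts disposable income by −€522 million; first-round consumption changes by −c × ΔT = −0.57 × (+€522 million) = −€297.54 million.
Expenditure multiplier = 1/(1 − c(1−t)) = 1/(1 − 0.57×0.66) = 1/0.6238 ≈ 1.603.
The tax multiplier is −c × k ≈ −0.914, so ΔY = k × (−c·ΔT) = (−€297.54 million) / 0.6238 ≈ −€477 million.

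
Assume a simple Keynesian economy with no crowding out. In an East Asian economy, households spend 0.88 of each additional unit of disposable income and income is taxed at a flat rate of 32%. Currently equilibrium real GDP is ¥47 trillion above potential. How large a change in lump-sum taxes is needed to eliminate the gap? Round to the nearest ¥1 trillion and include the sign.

+¥21 trillion

Spending multiplier = 1/(1 − c(1−t)) = 1/(1 − 0.88×0.68) = 1/0.4016 ≈ 2.49.
Tax multiplier = −c·k = −0.88/0.4016 ≈ −2.191. Need ΔY = −¥47 trillion, so ΔT = ΔY/(−c·k) = −(−¥47 trillion) × 0.4016 / 0.88 ≈ +¥21 trillion.
The government should raise lump-sum taxes by ¥21 trillion.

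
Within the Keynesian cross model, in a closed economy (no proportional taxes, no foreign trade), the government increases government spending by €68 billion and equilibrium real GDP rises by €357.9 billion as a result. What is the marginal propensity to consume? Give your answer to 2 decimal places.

Implied spending multiplier k = ΔY/ΔG = 357.9/68 ≈ 5.2632.
Since k = 1/(1 − MPC), MPC = 1 − 1/k = 1 − ΔG/ΔY = 1 − 68/357.9 ≈ 0.81.

0.81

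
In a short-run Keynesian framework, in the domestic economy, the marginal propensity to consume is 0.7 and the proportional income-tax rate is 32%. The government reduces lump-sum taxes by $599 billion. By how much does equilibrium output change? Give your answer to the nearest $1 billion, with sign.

A lump-sum tax change of −$599 billion shifts disposable income by +$599 billion; first-round consumption changes by −c × ΔT = −0.7 × (−$599 billion) = +$419.3 billion.
Expenditure multiplier = 1/(1 − c(1−t)) = 1/(1 − 0.7×0.68) = 1/0.524 ≈ 1.908.
The tax multiplier is −c × k ≈ −1.336, so ΔY = k × (−c·ΔT) = (+$419.3 billion) / 0.524 ≈ +$800 billion.

+$800 billion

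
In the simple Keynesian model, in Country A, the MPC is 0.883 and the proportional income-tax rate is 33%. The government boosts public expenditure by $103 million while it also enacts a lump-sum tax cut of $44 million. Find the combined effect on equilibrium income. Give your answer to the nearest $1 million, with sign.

+$347 million

Expenditure multiplier = 1/(1 − c(1−t)) = 1/(1 − 0.883×0.67) = 1/0.40839 ≈ 2.449.
ΔG contributes k·ΔG = (+$103 million) / 0.40839 ≈ +$252.2 million.
ΔT of −$44 million changes first-round spending by −c·ΔT = +$38.852 million, contributing k·(−c·ΔT) = (+$38.852 million) / 0.40839 ≈ +$95.1 million.
Net ΔY = k(ΔG − c·ΔT) = (+$141.852 million) / 0.40839 ≈ +$347 million.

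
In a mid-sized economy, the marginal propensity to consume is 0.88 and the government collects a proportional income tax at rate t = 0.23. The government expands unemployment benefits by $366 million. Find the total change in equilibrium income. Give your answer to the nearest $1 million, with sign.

+$999 million

The transfer change shifts disposable income by +$366 million, so first-round consumption changes by c·ΔTR = 0.88 × (+$366 million) = +$322.08 million.
Expenditure multiplier = 1/(1 − c(1−t)) = 1/(1 − 0.88×0.77) = 1/0.3224 ≈ 3.102.
The transfer multiplier is c × k ≈ 2.73, so ΔY = k × (c·ΔTR) = (+$322.08 million) / 0.3224 ≈ +$999 million.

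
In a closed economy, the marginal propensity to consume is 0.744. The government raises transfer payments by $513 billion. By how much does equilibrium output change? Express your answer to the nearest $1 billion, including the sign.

The transfer change shifts disposable income by +$513 billion, so first-round consumption changes by c·ΔTR = 0.744 × (+$513 billion) = +$381.672 billion.
Expenditure multiplier = 1/(1 − MPC) = 1/(1 − 0.744) = 1/0.256 ≈ 3.906.
The transfer multiplier is c × k ≈ 2.906, so ΔY = k × (c·ΔTR) = (+$381.672 billion) / 0.256 ≈ +$1,491 billion.

+$1,491 billion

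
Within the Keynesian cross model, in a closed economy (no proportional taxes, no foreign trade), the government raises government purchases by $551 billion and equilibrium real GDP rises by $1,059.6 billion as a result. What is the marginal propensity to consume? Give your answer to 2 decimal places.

Implied spending multiplier k = ΔY/ΔG = 1,059.6/551 ≈ 1.923.
Since k = 1/(1 − MPC), MPC = 1 − 1/k = 1 − ΔG/ΔY = 1 − 551/1,059.6 ≈ 0.48.

0.48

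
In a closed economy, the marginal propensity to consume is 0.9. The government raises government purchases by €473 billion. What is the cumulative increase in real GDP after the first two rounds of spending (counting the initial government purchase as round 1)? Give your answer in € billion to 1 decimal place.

€898.7 billion

Round 1 adds ΔG = €473 billion; each later round is MPC = 0.9 times the previous.
After 2 rounds: 473 + 425.7 = ΔG·(1 − c^2)/(1 − c) = 473 × (1 − 0.81)/0.1 = €898.7 billion.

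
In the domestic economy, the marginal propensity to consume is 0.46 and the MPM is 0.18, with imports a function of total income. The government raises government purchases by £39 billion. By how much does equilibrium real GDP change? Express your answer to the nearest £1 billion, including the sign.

Spending multiplier = 1/(1 − c + m) = 1/(1 − 0.46 + 0.18) = 1/0.72 ≈ 1.389.
ΔY = k × ΔG = (+£39 billion) / 0.72 ≈ +£54 billion.

+£54 billion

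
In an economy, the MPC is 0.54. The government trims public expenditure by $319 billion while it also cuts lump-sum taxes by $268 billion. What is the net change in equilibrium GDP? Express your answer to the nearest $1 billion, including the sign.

−$379 billion

Expenditure multiplier = 1/(1 − MPC) = 1/(1 − 0.54) = 1/0.46 ≈ 2.174.
ΔG contributes k·ΔG = (−$319 billion) / 0.46 ≈ −$693.5 billion.
ΔT of −$268 billion changes first-round spending by −c·ΔT = +$144.72 billion, contributing k·(−c·ΔT) = (+$144.72 billion) / 0.46 ≈ +$314.6 billion.
Net ΔY = k(ΔG − c·ΔT) = (−$174.28 billion) / 0.46 ≈ −$379 billion.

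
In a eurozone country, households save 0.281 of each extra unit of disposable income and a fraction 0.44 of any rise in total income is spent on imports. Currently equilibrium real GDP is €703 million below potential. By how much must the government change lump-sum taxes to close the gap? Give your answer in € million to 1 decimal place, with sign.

MPC = 1 − MPS = 1 − 0.281 = 0.719.
Spending multiplier = 1/(1 − c + m) = 1/(1 − 0.719 + 0.44) = 1/0.721 ≈ 1.387.
Tax multiplier = −c·k = −0.719/0.721 ≈ −0.997. Need ΔY = +€703 million, so ΔT = ΔY/(−c·k) = −(+€703 million) × 0.721 / 0.719 ≈ −€705 million.
The government should cut lump-sum taxes by €705 million.

−€705.0 million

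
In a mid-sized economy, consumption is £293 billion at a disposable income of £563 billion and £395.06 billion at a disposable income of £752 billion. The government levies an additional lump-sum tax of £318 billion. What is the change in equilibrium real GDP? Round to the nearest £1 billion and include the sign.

MPC = ΔC/ΔYd = (395.06 − 293)/(752 − 563) = 102.06/189 = 0.54.
A lump-sum tax change of +£318 billion shifts disposable income by −£318 billion; first-round consumption changes by −c × ΔT = −0.54 × (+£318 billion) = −£171.72 billion.
Expenditure multiplier = 1/(1 − MPC) = 1/(1 − 0.54) = 1/0.46 ≈ 2.174.
The tax multiplier is −c × k ≈ −1.174, so ΔY = k × (−c·ΔT) = (−£171.72 billion) / 0.46 ≈ −£373 billion.

−£373 billion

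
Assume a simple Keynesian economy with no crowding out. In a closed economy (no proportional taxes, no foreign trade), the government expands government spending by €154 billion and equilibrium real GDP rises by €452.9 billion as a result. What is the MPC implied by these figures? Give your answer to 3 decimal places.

Implied spending multiplier k = ΔY/ΔG = 452.9/154 ≈ 2.9409.
Since k = 1/(1 − MPC), MPC = 1 − 1/k = 1 − ΔG/ΔY = 1 − 154/452.9 ≈ 0.660.

0.660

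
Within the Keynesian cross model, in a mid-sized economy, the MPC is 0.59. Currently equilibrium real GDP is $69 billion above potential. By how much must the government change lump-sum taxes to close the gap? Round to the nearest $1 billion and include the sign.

+$48 billion

Spending multiplier = 1/(1 − MPC) = 1/(1 − 0.59) = 1/0.41 ≈ 2.439.
Tax multiplier = −c·k = −0.59/0.41 ≈ −1.439. Need ΔY = −$69 billion, so ΔT = ΔY/(−c·k) = −(−$69 billion) × 0.41 / 0.59 ≈ +$48 billion.
The government should raise lump-sum taxes by $48 billion.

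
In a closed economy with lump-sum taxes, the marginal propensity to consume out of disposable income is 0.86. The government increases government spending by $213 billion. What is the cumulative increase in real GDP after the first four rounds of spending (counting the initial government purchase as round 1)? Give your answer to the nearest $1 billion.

$689 billion

Round 1 adds ΔG = $213 billion; each later round is MPC = 0.86 times the previous.
After 4 rounds: 213 + 183.18 + 157.5348 + 135.479928 = ΔG·(1 − c^4)/(1 − c) = 213 × (1 − 0.54700816)/0.14 ≈ $689 billion.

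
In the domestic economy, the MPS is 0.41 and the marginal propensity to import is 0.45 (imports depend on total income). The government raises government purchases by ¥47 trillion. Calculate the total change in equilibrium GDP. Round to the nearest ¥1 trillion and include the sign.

+¥55 trillion

MPC = 1 − MPS = 1 − 0.41 = 0.59.
Spending multiplier = 1/(1 − c + m) = 1/(1 − 0.59 + 0.45) = 1/0.86 ≈ 1.163.
ΔY = k × ΔG = (+¥47 trillion) / 0.86 ≈ +¥55 trillion.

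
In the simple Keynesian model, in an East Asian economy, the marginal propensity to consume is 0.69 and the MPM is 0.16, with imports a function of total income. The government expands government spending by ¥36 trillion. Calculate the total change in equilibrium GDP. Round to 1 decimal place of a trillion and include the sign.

+¥76.6 trillion

Government-spending multiplier = 1/(1 − c + m) = 1/(1 − 0.69 + 0.16) = 1/0.47 ≈ 2.128.
ΔY = k × ΔG = (+¥36 trillion) / 0.47 ≈ +¥76.6 trillion.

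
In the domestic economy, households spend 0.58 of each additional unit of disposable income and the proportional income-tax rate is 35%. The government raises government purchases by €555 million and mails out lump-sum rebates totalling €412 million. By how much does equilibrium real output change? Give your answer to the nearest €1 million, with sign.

Expenditure multiplier = 1/(1 − c(1−t)) = 1/(1 − 0.58×0.65) = 1/0.623 ≈ 1.605.
ΔG contributes k·ΔG = (+€555 million) / 0.623 ≈ +€890.9 million.
ΔT of −€412 million changes first-round spending by −c·ΔT = +€238.96 million, contributing k·(−c·ΔT) = (+€238.96 million) / 0.623 ≈ +€383.6 million.
Net ΔY = k(ΔG − c·ΔT) = (+€793.96 million) / 0.623 ≈ +€1,274 million.

+€1,274 million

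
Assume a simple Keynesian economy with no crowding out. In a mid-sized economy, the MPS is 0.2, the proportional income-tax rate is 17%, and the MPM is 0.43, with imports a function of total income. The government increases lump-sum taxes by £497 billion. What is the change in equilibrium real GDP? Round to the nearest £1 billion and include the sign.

−£519 billion

MPC = 1 − MPS = 1 − 0.2 = 0.8.
A lump-sum tax change of +£497 billion shifts disposable income by −£497 billion; first-round consumption changes by −c × ΔT = −0.8 × (+£497 billion) = −£397.6 billion.
Expenditure multiplier = 1/(1 − c(1−t) + m) = 1/(1 − 0.8×0.83 + 0.43) = 1/0.766 ≈ 1.305.
The tax multiplier is −c × k ≈ −1.044, so ΔY = k × (−c·ΔT) = (−£397.6 billion) / 0.766 ≈ −£519 billion.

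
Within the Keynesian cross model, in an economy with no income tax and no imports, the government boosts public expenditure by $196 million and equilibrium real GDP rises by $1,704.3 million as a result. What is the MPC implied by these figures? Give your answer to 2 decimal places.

0.88

Implied spending multiplier k = ΔY/ΔG = 1,704.3/196 ≈ 8.6954.
Since k = 1/(1 − MPC), MPC = 1 − 1/k = 1 − ΔG/ΔY = 1 − 196/1,704.3 ≈ 0.88.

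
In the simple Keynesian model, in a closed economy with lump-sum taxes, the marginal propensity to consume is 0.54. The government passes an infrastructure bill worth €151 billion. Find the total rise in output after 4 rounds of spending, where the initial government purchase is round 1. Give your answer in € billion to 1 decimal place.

Round 1 adds ΔG = €151 billion; each later round is MPC = 0.54 times the previous.
After 4 rounds: 151 + 81.54 + 44.0316 + 23.777064 = ΔG·(1 − c^4)/(1 − c) = 151 × (1 − 0.08503056)/0.46 ≈ €300.3 billion.

€300.3 billion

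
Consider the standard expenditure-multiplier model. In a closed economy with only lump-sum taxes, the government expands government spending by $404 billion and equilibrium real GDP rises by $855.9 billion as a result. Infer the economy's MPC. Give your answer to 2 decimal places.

0.53

Implied spending multiplier k = ΔY/ΔG = 855.9/404 ≈ 2.1186.
Since k = 1/(1 − MPC), MPC = 1 − 1/k = 1 − ΔG/ΔY = 1 − 404/855.9 ≈ 0.53.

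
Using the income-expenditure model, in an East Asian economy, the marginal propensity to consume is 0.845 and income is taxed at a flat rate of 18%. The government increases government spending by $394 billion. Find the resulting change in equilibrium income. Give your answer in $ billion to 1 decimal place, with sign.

Spending multiplier = 1/(1 − c(1−t)) = 1/(1 − 0.845×0.82) = 1/0.3071 ≈ 3.256.
ΔY = k × ΔG = (+$394 billion) / 0.3071 ≈ +$1,283 billion.

+$1,283.0 billion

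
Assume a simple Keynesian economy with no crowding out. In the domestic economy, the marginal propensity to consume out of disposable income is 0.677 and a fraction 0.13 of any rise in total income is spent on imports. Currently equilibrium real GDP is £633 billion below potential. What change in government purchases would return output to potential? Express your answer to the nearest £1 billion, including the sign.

+£287 billion

Spending multiplier = 1/(1 − c + m) = 1/(1 − 0.677 + 0.13) = 1/0.453 ≈ 2.208.
Need ΔY = +£633 billion, so ΔG = ΔY/k = (+£633 billion) × 0.453 ≈ +£287 billion.
The government should increase government purchases by £287 billion.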